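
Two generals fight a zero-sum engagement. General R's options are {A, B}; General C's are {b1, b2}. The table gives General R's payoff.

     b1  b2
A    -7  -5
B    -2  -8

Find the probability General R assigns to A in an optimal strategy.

Row minima: A → -7, B → -8; maximin = -7.
Column maxima: b1 → -2, b2 → -5; minimax = -5.
-7 ≠ -5, so there is no saddle point; optimal play is mixed.
Let General R play A with probability p. Expected payoff against b1: (-7)p + (-2)(1−p) = −5p − 2; against b2: (-5)p + (-8)(1−p) = 3p − 8.
Setting these equal: −5p − 2 = 3p − 8 ⇒ −8p = -6 ⇒ p = 3/4, and the value is (-5)·(3/4) − 2 = -23/4.
For General C: with q = P(b1), equating A's and B's payoffs gives −2q − 5 = 6q − 8 ⇒ q = 3/8.

3/4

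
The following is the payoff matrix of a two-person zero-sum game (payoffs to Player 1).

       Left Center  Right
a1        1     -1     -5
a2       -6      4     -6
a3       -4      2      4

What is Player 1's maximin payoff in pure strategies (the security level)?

Row minima: a1 → -5, a2 → -6, a3 → -4.
The best of these is -4.

-4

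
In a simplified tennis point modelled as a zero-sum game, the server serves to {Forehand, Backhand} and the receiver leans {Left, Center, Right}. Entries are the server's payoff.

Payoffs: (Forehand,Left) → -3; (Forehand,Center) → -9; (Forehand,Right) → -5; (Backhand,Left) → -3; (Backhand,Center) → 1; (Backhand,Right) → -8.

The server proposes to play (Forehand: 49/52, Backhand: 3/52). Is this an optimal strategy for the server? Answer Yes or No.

No

Against Left this mix gives (49/52)·(-3) + (3/52)·(-3) = -3.
Against Center this mix gives (49/52)·(-9) + (3/52)·1 = -219/26.
Against Right this mix gives (49/52)·(-5) + (3/52)·(-8) = -269/52.
The receiver will play Center, holding the server to -219/26. Shifting weight toward the row that does better against Center would raise this floor (the equalizing mix achieves -77/13 against both Center and Right), so the proposed strategy is not optimal.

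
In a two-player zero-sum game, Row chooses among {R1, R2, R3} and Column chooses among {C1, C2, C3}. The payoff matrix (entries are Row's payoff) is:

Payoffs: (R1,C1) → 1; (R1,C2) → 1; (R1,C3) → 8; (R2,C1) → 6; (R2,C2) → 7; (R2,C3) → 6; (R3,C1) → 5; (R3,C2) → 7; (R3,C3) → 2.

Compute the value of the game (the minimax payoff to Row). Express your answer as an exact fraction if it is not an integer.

Row minima: R1 → 1, R2 → 6, R3 → 2; maximin = 6.
Column maxima: C1 → 6, C2 → 7, C3 → 8; minimax = 6.
Since maximin = minimax = 6, there is a saddle point and the value is 6.

6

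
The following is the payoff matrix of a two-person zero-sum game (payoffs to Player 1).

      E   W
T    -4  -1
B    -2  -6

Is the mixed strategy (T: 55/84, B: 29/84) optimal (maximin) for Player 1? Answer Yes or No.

No

Against E this mix gives (55/84)·(-4) + (29/84)·(-2) = -139/42.
Against W this mix gives (55/84)·(-1) + (29/84)·(-6) = -229/84.
Player 2 will play E, holding Player 1 to -139/42. Shifting weight toward the row that does better against E would raise this floor (the equalizing mix achieves -22/7 against both E and W), so the proposed strategy is not optimal.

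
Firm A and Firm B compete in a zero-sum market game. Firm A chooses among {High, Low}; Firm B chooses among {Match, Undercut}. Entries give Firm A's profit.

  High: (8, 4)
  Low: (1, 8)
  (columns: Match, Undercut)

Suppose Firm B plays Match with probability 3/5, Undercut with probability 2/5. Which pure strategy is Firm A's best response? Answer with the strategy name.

High

Expected payoff of High: (3/5)·8 + (2/5)·4 = 32/5.
Expected payoff of Low: (3/5)·1 + (2/5)·8 = 19/5.
The largest is 32/5, so Firm A's best response is High.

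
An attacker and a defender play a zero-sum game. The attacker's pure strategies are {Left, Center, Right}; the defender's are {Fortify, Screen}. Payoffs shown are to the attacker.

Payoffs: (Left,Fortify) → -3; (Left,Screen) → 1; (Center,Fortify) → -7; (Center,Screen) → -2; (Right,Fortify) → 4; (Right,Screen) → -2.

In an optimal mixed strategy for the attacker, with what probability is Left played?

3/5

Row minima: Left → -3, Center → -7, Right → -2; maximin = -2.
Column maxima: Fortify → 4, Screen → 1; minimax = 1.
-2 ≠ 1, so there is no saddle point; optimal play is mixed.
Center is strictly dominated by Left, so the attacker never plays it.
On the remaining 2×2 (Left, Right vs Fortify, Screen):
Let the attacker play Left with probability p. Expected payoff against Fortify: (-3)p + 4(1−p) = −7p + 4; against Screen: 1p + (-2)(1−p) = 3p − 2.
Setting these equal: −7p + 4 = 3p − 2 ⇒ −10p = -6 ⇒ p = 3/5, and the value is (-7)·(3/5) + 4 = -1/5.
For the defender: with q = P(Fortify), equating Left's and Right's payoffs gives −4q + 1 = 6q − 2 ⇒ q = 3/10.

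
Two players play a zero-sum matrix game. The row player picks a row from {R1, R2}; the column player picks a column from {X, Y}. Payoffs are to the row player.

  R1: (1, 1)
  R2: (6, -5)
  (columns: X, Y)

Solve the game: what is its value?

1

Row minima: R1 → 1, R2 → -5; maximin = 1.
Column maxima: X → 6, Y → 1; minimax = 1.
Since maximin = minimax = 1, there is a saddle point and the value is 1.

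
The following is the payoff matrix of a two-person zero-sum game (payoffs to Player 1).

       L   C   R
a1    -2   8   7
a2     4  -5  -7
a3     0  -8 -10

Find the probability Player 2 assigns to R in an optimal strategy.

3/10

Row minima: a1 → -2, a2 → -7, a3 → -10; maximin = -2.
Column maxima: L → 4, C → 8, R → 7; minimax = 4.
-2 ≠ 4, so there is no saddle point; optimal play is mixed.
a3 is strictly dominated by a2, so Player 1 never plays it.
C is strictly dominated by R (it gives Player 1 strictly more in every row), so Player 2 never plays it.
On the remaining 2×2 (a1, a2 vs L, R):
Let Player 1 play a1 with probability p. Expected payoff against L: (-2)p + 4(1−p) = −6p + 4; against R: 7p + (-7)(1−p) = 14p − 7.
Setting these equal: −6p + 4 = 14p − 7 ⇒ −20p = -11 ⇒ p = 11/20, and the value is (-6)·(11/20) + 4 = 7/10.
For Player 2: with q = P(L), equating a1's and a2's payoffs gives −9q + 7 = 11q − 7 ⇒ q = 7/10.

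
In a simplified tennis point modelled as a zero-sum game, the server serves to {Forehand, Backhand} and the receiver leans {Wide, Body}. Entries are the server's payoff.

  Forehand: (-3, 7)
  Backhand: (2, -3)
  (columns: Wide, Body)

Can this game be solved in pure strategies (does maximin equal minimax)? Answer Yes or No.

Row minima: Forehand → -3, Backhand → -3; maximin = -3.
Column maxima: Wide → 2, Body → 7; minimax = 2.
-3 ≠ 2, so no pure-strategy equilibrium exists.

No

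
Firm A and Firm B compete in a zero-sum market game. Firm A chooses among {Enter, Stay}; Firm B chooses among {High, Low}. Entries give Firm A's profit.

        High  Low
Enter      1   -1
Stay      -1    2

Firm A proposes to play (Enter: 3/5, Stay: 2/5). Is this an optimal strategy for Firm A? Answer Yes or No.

Against High this mix gives (3/5)·1 + (2/5)·(-1) = 1/5.
Against Low this mix gives (3/5)·(-1) + (2/5)·2 = 1/5.
All of Firm B's active replies (High, Low) yield 1/5, and no column does worse for Firm A. The mix makes Firm B indifferent and guarantees 1/5, so it is optimal.

Yes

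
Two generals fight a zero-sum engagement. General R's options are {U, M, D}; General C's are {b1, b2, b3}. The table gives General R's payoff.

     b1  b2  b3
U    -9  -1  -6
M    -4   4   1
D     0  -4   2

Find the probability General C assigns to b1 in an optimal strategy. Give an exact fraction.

2/3

Row minima: U → -9, M → -4, D → -4; maximin = -4.
Column maxima: b1 → 0, b2 → 4, b3 → 2; minimax = 0.
-4 ≠ 0, so there is no saddle point; optimal play is mixed.
U is strictly dominated by M, so General R never plays it.
b3 is strictly dominated by b1 (it gives General R strictly more in every row), so General C never plays it.
On the remaining 2×2 (M, D vs b1, b2):
Let General R play M with probability p. Expected payoff against b1: (-4)p + 0(1−p) = −4p; against b2: 4p + (-4)(1−p) = 8p − 4.
Setting these equal: −4p = 8p − 4 ⇒ −12p = -4 ⇒ p = 1/3, and the value is (-4)·(1/3) = -4/3.
For General C: with q = P(b1), equating M's and D's payoffs gives −8q + 4 = 4q − 4 ⇒ q = 2/3.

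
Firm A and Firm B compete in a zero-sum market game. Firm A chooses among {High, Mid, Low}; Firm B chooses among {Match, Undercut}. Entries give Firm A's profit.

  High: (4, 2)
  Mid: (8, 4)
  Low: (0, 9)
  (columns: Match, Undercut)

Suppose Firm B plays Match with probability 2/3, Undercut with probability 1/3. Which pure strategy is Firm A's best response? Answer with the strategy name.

Mid

Expected payoff of High: (2/3)·4 + (1/3)·2 = 10/3.
Expected payoff of Mid: (2/3)·8 + (1/3)·4 = 20/3.
Expected payoff of Low: (2/3)·0 + (1/3)·9 = 3.
The largest is 20/3, so Firm A's best response is Mid.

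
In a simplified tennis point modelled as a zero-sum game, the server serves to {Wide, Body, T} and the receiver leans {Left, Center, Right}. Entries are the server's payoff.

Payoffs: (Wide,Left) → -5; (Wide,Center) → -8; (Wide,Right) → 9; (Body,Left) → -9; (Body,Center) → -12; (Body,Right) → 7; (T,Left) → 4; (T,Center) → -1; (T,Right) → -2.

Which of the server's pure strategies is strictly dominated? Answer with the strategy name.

Body

Wide gives a strictly higher payoff than Body against every column: -5 > -9, -8 > -12, 9 > 7.
So Body is strictly dominated and the server never plays it.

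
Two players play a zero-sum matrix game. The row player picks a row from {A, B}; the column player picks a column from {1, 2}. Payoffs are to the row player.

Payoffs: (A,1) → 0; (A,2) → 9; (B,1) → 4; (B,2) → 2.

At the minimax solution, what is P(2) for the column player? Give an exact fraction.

Row minima: A → 0, B → 2; maximin = 2.
Column maxima: 1 → 4, 2 → 9; minimax = 4.
2 ≠ 4, so there is no saddle point; optimal play is mixed.
Let the row player play A with probability p. Expected payoff against 1: 0p + 4(1−p) = −4p + 4; against 2: 9p + 2(1−p) = 7p + 2.
Setting these equal: −4p + 4 = 7p + 2 ⇒ −11p = -2 ⇒ p = 2/11, and the value is (-4)·(2/11) + 4 = 36/11.
For the column player: with q = P(1), equating A's and B's payoffs gives −9q + 9 = 2q + 2 ⇒ q = 7/11.

4/11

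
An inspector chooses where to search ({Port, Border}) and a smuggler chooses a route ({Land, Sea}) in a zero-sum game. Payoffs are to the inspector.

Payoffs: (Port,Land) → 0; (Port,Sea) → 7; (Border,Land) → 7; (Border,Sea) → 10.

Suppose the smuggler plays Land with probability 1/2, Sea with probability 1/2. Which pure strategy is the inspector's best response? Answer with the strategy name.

Border

Expected payoff of Port: (1/2)·0 + (1/2)·7 = 7/2.
Expected payoff of Border: (1/2)·7 + (1/2)·10 = 17/2.
The largest is 17/2, so the inspector's best response is Border.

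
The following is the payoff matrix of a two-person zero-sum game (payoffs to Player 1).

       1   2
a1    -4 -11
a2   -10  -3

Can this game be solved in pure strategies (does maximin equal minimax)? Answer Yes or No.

No

Row minima: a1 → -11, a2 → -10; maximin = -10.
Column maxima: 1 → -4, 2 → -3; minimax = -4.
-10 ≠ -4, so no pure-strategy equilibrium exists.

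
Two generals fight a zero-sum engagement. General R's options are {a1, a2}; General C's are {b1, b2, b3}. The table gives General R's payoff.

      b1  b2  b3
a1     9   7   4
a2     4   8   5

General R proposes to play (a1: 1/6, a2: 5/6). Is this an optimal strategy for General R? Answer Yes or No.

Against b1 this mix gives (1/6)·9 + (5/6)·4 = 29/6.
Against b2 this mix gives (1/6)·7 + (5/6)·8 = 47/6.
Against b3 this mix gives (1/6)·4 + (5/6)·5 = 29/6.
All of General C's active replies (b1, b3) yield 29/6, and no column does worse for General R. The mix makes General C indifferent and guarantees 29/6, so it is optimal.

Yes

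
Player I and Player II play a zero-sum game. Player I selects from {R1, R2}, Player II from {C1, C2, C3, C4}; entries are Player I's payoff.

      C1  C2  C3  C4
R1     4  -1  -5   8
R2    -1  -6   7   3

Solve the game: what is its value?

Row minima: R1 → -5, R2 → -6; maximin = -5.
Column maxima: C1 → 4, C2 → -1, C3 → 7, C4 → 8; minimax = -1.
-5 ≠ -1, so there is no saddle point; optimal play is mixed.
C1 is strictly dominated by C2 (it gives Player I strictly more in every row), so Player II never plays it.
C4 is strictly dominated by C2 (it gives Player I strictly more in every row), so Player II never plays it.
On the remaining 2×2 (R1, R2 vs C2, C3):
Let Player I play R1 with probability p. Expected payoff against C2: (-1)p + (-6)(1−p) = 5p − 6; against C3: (-5)p + 7(1−p) = −12p + 7.
Setting these equal: 5p − 6 = −12p + 7 ⇒ 17p = 13 ⇒ p = 13/17, and the value is (5)·(13/17) − 6 = -37/17.
For Player II: with q = P(C2), equating R1's and R2's payoffs gives 4q − 5 = −13q + 7 ⇒ q = 12/17.

-37/17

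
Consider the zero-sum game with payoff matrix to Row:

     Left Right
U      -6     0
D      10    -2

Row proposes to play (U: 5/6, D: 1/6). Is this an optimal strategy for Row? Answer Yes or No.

Against Left this mix gives (5/6)·(-6) + (1/6)·10 = -10/3.
Against Right this mix gives (5/6)·0 + (1/6)·(-2) = -1/3.
Column will play Left, holding Row to -10/3. Shifting weight toward the row that does better against Left would raise this floor (the equalizing mix achieves -2/3 against both Left and Right), so the proposed strategy is not optimal.

No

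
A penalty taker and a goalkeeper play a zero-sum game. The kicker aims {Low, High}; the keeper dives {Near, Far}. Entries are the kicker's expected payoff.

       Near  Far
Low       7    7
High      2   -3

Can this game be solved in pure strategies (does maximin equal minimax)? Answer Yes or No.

Yes

Row minima: Low → 7, High → -3; maximin = 7.
Column maxima: Near → 7, Far → 7; minimax = 7.
maximin = minimax = 7, so a saddle point exists.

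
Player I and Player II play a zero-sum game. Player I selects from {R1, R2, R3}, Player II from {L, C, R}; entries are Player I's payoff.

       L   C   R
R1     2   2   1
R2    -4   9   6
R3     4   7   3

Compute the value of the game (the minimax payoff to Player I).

36/11

Row minima: R1 → 1, R2 → -4, R3 → 3; maximin = 3.
Column maxima: L → 4, C → 9, R → 6; minimax = 4.
3 ≠ 4, so there is no saddle point; optimal play is mixed.
R1 is strictly dominated by R3, so Player I never plays it.
With R1 eliminated, C is strictly dominated by L (it gives Player I strictly more in every remaining row), so Player II never plays it.
On the remaining 2×2 (R2, R3 vs L, R):
Let Player I play R2 with probability p. Expected payoff against L: (-4)p + 4(1−p) = −8p + 4; against R: 6p + 3(1−p) = 3p + 3.
Setting these equal: −8p + 4 = 3p + 3 ⇒ −11p = -1 ⇒ p = 1/11, and the value is (-8)·(1/11) + 4 = 36/11.
For Player II: with q = P(L), equating R2's and R3's payoffs gives −10q + 6 = q + 3 ⇒ q = 3/11.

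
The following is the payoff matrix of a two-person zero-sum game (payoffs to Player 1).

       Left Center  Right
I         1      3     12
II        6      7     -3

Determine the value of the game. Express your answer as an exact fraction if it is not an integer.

Row minima: I → 1, II → -3; maximin = 1.
Column maxima: Left → 6, Center → 7, Right → 12; minimax = 6.
1 ≠ 6, so there is no saddle point; optimal play is mixed.
Center is strictly dominated by Left (it gives Player 1 strictly more in every row), so Player 2 never plays it.
On the remaining 2×2 (I, II vs Left, Right):
Let Player 1 play I with probability p. Expected payoff against Left: 1p + 6(1−p) = −5p + 6; against Right: 12p + (-3)(1−p) = 15p − 3.
Setting these equal: −5p + 6 = 15p − 3 ⇒ −20p = -9 ⇒ p = 9/20, and the value is (-5)·(9/20) + 6 = 15/4.
For Player 2: with q = P(Left), equating I's and II's payoffs gives −11q + 12 = 9q − 3 ⇒ q = 3/4.

15/4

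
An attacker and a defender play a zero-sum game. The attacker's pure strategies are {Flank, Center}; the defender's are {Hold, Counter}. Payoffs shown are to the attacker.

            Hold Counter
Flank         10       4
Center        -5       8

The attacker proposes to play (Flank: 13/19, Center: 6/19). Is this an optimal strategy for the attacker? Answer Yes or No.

Against Hold this mix gives (13/19)·10 + (6/19)·(-5) = 100/19.
Against Counter this mix gives (13/19)·4 + (6/19)·8 = 100/19.
All of the defender's active replies (Hold, Counter) yield 100/19, and no column does worse for the attacker. The mix makes the defender indifferent and guarantees 100/19, so it is optimal.

Yes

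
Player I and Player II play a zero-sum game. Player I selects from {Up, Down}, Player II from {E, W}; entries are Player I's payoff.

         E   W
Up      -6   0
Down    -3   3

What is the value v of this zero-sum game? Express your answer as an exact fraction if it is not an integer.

-3

Row minima: Up → -6, Down → -3; maximin = -3.
Column maxima: E → -3, W → 3; minimax = -3.
Since maximin = minimax = -3, there is a saddle point and the value is -3.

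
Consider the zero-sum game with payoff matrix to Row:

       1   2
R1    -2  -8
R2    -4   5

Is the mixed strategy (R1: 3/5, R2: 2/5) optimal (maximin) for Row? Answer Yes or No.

Yes

Against 1 this mix gives (3/5)·(-2) + (2/5)·(-4) = -14/5.
Against 2 this mix gives (3/5)·(-8) + (2/5)·5 = -14/5.
All of Column's active replies (1, 2) yield -14/5, and no column does worse for Row. The mix makes Column indifferent and guarantees -14/5, so it is optimal.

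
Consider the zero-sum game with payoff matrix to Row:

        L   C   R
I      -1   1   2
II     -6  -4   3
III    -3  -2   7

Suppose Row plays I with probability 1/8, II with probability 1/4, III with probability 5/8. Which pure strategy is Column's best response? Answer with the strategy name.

If Column plays L, Row's expected payoff is (1/8)·(-1) + (1/4)·(-6) + (5/8)·(-3) = -7/2.
If Column plays C, Row's expected payoff is (1/8)·1 + (1/4)·(-4) + (5/8)·(-2) = -17/8.
If Column plays R, Row's expected payoff is (1/8)·2 + (1/4)·3 + (5/8)·7 = 43/8.
Column minimizes Row's payoff; the smallest is -7/2, so the best response is L.

L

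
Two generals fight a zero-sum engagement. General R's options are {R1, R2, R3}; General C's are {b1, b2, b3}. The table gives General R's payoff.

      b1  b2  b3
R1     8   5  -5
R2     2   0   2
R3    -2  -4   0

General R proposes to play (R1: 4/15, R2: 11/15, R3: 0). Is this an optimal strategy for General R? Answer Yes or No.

Against b1 this mix gives (4/15)·8 + (11/15)·2 = 18/5.
Against b2 this mix gives (4/15)·5 + (11/15)·0 = 4/3.
Against b3 this mix gives (4/15)·(-5) + (11/15)·2 = 2/15.
General C will play b3, holding General R to 2/15. Shifting weight toward the row that does better against b3 would raise this floor (the equalizing mix achieves 5/6 against both b3 and b2), so the proposed strategy is not optimal.

No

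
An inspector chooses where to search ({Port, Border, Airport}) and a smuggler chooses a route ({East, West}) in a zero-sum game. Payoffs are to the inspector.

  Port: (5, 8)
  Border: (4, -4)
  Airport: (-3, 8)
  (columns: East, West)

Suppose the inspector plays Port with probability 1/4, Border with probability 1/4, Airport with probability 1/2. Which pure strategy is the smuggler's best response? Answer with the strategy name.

East

If the smuggler plays East, the inspector's expected payoff is (1/4)·5 + (1/4)·4 + (1/2)·(-3) = 3/4.
If the smuggler plays West, the inspector's expected payoff is (1/4)·8 + (1/4)·(-4) + (1/2)·8 = 5.
The smuggler minimizes the inspector's payoff; the smallest is 3/4, so the best response is East.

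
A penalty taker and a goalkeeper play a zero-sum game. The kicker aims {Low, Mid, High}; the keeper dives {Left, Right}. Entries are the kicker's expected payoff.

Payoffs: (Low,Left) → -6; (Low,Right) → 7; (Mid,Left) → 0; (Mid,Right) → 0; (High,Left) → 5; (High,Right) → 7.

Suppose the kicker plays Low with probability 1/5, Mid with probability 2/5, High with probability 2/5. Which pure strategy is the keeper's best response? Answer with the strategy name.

If the keeper plays Left, the kicker's expected payoff is (1/5)·(-6) + (2/5)·0 + (2/5)·5 = 4/5.
If the keeper plays Right, the kicker's expected payoff is (1/5)·7 + (2/5)·0 + (2/5)·7 = 21/5.
The keeper minimizes the kicker's payoff; the smallest is 4/5, so the best response is Left.

Left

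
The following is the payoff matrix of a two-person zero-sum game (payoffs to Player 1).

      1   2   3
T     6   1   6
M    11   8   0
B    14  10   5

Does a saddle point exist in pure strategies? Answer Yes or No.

Row minima: T → 1, M → 0, B → 5; maximin = 5.
Column maxima: 1 → 14, 2 → 10, 3 → 6; minimax = 6.
5 ≠ 6, so no pure-strategy equilibrium exists.

No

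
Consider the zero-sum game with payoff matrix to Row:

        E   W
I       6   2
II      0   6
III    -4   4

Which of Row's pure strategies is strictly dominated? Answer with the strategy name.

III

II gives a strictly higher payoff than III against every column: 0 > -4, 6 > 4.
So III is strictly dominated and Row never plays it.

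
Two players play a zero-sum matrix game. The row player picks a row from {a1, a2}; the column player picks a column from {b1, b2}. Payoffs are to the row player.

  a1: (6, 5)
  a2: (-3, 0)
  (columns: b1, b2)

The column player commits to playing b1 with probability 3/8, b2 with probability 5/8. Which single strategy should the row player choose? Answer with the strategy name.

Expected payoff of a1: (3/8)·6 + (5/8)·5 = 43/8.
Expected payoff of a2: (3/8)·(-3) + (5/8)·0 = -9/8.
The largest is 43/8, so the row player's best response is a1.

a1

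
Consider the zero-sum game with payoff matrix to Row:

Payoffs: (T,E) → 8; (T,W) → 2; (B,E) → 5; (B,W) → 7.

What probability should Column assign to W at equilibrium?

3/8

Row minima: T → 2, B → 5; maximin = 5.
Column maxima: E → 8, W → 7; minimax = 7.
5 ≠ 7, so there is no saddle point; optimal play is mixed.
Let Row play T with probability p. Expected payoff against E: 8p + 5(1−p) = 3p + 5; against W: 2p + 7(1−p) = −5p + 7.
Setting these equal: 3p + 5 = −5p + 7 ⇒ 8p = 2 ⇒ p = 1/4, and the value is (3)·(1/4) + 5 = 23/4.
For Column: with q = P(E), equating T's and B's payoffs gives 6q + 2 = −2q + 7 ⇒ q = 5/8.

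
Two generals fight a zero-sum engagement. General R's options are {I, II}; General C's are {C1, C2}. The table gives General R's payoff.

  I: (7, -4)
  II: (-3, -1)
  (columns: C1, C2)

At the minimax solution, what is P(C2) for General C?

10/13

Row minima: I → -4, II → -3; maximin = -3.
Column maxima: C1 → 7, C2 → -1; minimax = -1.
-3 ≠ -1, so there is no saddle point; optimal play is mixed.
Let General R play I with probability p. Expected payoff against C1: 7p + (-3)(1−p) = 10p − 3; against C2: (-4)p + (-1)(1−p) = −3p − 1.
Setting these equal: 10p − 3 = −3p − 1 ⇒ 13p = 2 ⇒ p = 2/13, and the value is (10)·(2/13) − 3 = -19/13.
For General C: with q = P(C1), equating I's and II's payoffs gives 11q − 4 = −2q − 1 ⇒ q = 3/13.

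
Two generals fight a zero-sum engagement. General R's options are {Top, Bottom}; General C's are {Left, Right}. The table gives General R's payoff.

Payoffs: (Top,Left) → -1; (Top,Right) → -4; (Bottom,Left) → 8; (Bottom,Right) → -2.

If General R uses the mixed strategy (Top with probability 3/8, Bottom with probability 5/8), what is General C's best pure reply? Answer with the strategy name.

Right

If General C plays Left, General R's expected payoff is (3/8)·(-1) + (5/8)·8 = 37/8.
If General C plays Right, General R's expected payoff is (3/8)·(-4) + (5/8)·(-2) = -11/4.
General C minimizes General R's payoff; the smallest is -11/4, so the best response is Right.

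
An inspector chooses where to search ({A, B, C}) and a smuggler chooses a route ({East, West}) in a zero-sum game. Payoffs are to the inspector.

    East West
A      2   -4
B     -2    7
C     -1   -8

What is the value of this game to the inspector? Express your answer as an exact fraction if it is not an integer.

Row minima: A → -4, B → -2, C → -8; maximin = -2.
Column maxima: East → 2, West → 7; minimax = 2.
-2 ≠ 2, so there is no saddle point; optimal play is mixed.
C is strictly dominated by A, so the inspector never plays it.
On the remaining 2×2 (A, B vs East, West):
Let the inspector play A with probability p. Expected payoff against East: 2p + (-2)(1−p) = 4p − 2; against West: (-4)p + 7(1−p) = −11p + 7.
Setting these equal: 4p − 2 = −11p + 7 ⇒ 15p = 9 ⇒ p = 3/5, and the value is (4)·(3/5) − 2 = 2/5.
For the smuggler: with q = P(East), equating A's and B's payoffs gives 6q − 4 = −9q + 7 ⇒ q = 11/15.

2/5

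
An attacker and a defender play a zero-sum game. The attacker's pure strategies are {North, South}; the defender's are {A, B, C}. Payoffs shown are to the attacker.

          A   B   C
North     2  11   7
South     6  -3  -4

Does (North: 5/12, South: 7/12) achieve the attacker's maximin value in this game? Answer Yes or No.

No

Against A this mix gives (5/12)·2 + (7/12)·6 = 13/3.
Against B this mix gives (5/12)·11 + (7/12)·(-3) = 17/6.
Against C this mix gives (5/12)·7 + (7/12)·(-4) = 7/12.
The defender will play C, holding the attacker to 7/12. Shifting weight toward the row that does better against C would raise this floor (the equalizing mix achieves 10/3 against both C and A), so the proposed strategy is not optimal.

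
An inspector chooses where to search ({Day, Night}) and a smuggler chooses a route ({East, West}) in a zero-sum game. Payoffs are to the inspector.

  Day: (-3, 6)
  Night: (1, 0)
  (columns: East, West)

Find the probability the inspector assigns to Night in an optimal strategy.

9/10

Row minima: Day → -3, Night → 0; maximin = 0.
Column maxima: East → 1, West → 6; minimax = 1.
0 ≠ 1, so there is no saddle point; optimal play is mixed.
Let the inspector play Day with probability p. Expected payoff against East: (-3)p + 1(1−p) = −4p + 1; against West: 6p + 0(1−p) = 6p.
Setting these equal: −4p + 1 = 6p ⇒ −10p = -1 ⇒ p = 1/10, and the value is (-4)·(1/10) + 1 = 3/5.
For the smuggler: with q = P(East), equating Day's and Night's payoffs gives −9q + 6 = q ⇒ q = 3/5.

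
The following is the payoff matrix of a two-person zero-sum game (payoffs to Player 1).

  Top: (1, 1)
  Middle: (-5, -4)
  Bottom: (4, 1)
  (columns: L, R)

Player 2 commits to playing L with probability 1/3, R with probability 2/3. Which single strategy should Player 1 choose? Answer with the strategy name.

Expected payoff of Top: (1/3)·1 + (2/3)·1 = 1.
Expected payoff of Middle: (1/3)·(-5) + (2/3)·(-4) = -13/3.
Expected payoff of Bottom: (1/3)·4 + (2/3)·1 = 2.
The largest is 2, so Player 1's best response is Bottom.

Bottom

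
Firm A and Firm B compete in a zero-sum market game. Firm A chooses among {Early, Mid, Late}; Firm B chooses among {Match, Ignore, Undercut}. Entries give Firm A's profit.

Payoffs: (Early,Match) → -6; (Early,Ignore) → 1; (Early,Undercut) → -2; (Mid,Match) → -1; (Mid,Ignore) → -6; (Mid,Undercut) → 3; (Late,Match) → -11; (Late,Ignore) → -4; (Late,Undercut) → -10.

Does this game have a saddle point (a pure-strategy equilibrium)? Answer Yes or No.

No

Row minima: Early → -6, Mid → -6, Late → -11; maximin = -6.
Column maxima: Match → -1, Ignore → 1, Undercut → 3; minimax = -1.
-6 ≠ -1, so no pure-strategy equilibrium exists.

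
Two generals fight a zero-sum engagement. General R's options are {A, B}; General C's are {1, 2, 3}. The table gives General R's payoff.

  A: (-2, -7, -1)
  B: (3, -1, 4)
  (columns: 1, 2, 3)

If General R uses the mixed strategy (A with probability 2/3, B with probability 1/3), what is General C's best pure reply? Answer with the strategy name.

If General C plays 1, General R's expected payoff is (2/3)·(-2) + (1/3)·3 = -1/3.
If General C plays 2, General R's expected payoff is (2/3)·(-7) + (1/3)·(-1) = -5.
If General C plays 3, General R's expected payoff is (2/3)·(-1) + (1/3)·4 = 2/3.
General C minimizes General R's payoff; the smallest is -5, so the best response is 2.

2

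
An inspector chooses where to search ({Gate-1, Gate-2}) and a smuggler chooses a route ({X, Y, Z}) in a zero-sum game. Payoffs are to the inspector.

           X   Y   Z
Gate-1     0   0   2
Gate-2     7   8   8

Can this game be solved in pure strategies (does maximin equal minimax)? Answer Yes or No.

Yes

Row minima: Gate-1 → 0, Gate-2 → 7; maximin = 7.
Column maxima: X → 7, Y → 8, Z → 8; minimax = 7.
maximin = minimax = 7, so a saddle point exists.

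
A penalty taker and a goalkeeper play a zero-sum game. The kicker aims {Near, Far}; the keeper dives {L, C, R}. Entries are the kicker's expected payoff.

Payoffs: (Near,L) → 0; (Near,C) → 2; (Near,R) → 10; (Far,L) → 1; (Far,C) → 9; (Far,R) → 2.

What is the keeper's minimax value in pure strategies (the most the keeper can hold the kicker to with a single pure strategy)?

1

Column maxima: L → 1, C → 9, R → 10.
The smallest of these is 1.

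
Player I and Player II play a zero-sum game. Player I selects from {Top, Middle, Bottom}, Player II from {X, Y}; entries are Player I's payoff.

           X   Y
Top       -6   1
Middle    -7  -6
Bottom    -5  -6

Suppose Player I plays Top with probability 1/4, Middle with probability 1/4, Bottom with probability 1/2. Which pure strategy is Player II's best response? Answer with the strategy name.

If Player II plays X, Player I's expected payoff is (1/4)·(-6) + (1/4)·(-7) + (1/2)·(-5) = -23/4.
If Player II plays Y, Player I's expected payoff is (1/4)·1 + (1/4)·(-6) + (1/2)·(-6) = -17/4.
Player II minimizes Player I's payoff; the smallest is -23/4, so the best response is X.

X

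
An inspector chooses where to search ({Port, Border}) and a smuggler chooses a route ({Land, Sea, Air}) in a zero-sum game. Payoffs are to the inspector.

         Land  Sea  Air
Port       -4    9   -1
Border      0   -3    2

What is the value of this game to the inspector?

Row minima: Port → -4, Border → -3; maximin = -3.
Column maxima: Land → 0, Sea → 9, Air → 2; minimax = 0.
-3 ≠ 0, so there is no saddle point; optimal play is mixed.
Air is strictly dominated by Land (it gives the inspector strictly more in every row), so the smuggler never plays it.
On the remaining 2×2 (Port, Border vs Land, Sea):
Let the inspector play Port with probability p. Expected payoff against Land: (-4)p + 0(1−p) = −4p; against Sea: 9p + (-3)(1−p) = 12p − 3.
Setting these equal: −4p = 12p − 3 ⇒ −16p = -3 ⇒ p = 3/16, and the value is (-4)·(3/16) = -3/4.
For the smuggler: with q = P(Land), equating Port's and Border's payoffs gives −13q + 9 = 3q − 3 ⇒ q = 3/4.

-3/4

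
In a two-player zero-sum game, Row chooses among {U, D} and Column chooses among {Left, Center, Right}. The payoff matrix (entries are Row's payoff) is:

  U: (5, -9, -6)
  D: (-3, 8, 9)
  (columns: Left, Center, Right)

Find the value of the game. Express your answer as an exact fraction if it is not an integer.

13/25

Row minima: U → -9, D → -3; maximin = -3.
Column maxima: Left → 5, Center → 8, Right → 9; minimax = 5.
-3 ≠ 5, so there is no saddle point; optimal play is mixed.
Right is strictly dominated by Center (it gives Row strictly more in every row), so Column never plays it.
On the remaining 2×2 (U, D vs Left, Center):
Let Row play U with probability p. Expected payoff against Left: 5p + (-3)(1−p) = 8p − 3; against Center: (-9)p + 8(1−p) = −17p + 8.
Setting these equal: 8p − 3 = −17p + 8 ⇒ 25p = 11 ⇒ p = 11/25, and the value is (8)·(11/25) − 3 = 13/25.
For Column: with q = P(Left), equating U's and D's payoffs gives 14q − 9 = −11q + 8 ⇒ q = 17/25.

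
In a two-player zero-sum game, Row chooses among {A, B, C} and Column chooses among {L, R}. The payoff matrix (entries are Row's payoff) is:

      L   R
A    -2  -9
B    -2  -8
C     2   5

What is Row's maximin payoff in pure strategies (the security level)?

2

Row minima: A → -9, B → -8, C → 2.
The best of these is 2.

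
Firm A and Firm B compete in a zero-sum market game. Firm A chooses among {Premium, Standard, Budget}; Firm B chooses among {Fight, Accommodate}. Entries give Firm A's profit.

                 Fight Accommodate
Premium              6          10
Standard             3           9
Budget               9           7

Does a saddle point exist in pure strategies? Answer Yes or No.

No

Row minima: Premium → 6, Standard → 3, Budget → 7; maximin = 7.
Column maxima: Fight → 9, Accommodate → 10; minimax = 9.
7 ≠ 9, so no pure-strategy equilibrium exists.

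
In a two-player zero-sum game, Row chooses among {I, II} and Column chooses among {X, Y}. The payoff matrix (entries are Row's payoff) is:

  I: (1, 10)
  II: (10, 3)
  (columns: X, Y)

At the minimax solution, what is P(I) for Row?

Row minima: I → 1, II → 3; maximin = 3.
Column maxima: X → 10, Y → 10; minimax = 10.
3 ≠ 10, so there is no saddle point; optimal play is mixed.
Let Row play I with probability p. Expected payoff against X: 1p + 10(1−p) = −9p + 10; against Y: 10p + 3(1−p) = 7p + 3.
Setting these equal: −9p + 10 = 7p + 3 ⇒ −16p = -7 ⇒ p = 7/16, and the value is (-9)·(7/16) + 10 = 97/16.
For Column: with q = P(X), equating I's and II's payoffs gives −9q + 10 = 7q + 3 ⇒ q = 7/16.

7/16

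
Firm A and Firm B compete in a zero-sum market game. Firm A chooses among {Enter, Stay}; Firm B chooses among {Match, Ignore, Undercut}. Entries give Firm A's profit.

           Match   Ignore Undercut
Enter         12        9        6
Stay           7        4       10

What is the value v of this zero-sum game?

Row minima: Enter → 6, Stay → 4; maximin = 6.
Column maxima: Match → 12, Ignore → 9, Undercut → 10; minimax = 9.
6 ≠ 9, so there is no saddle point; optimal play is mixed.
Match is strictly dominated by Ignore (it gives Firm A strictly more in every row), so Firm B never plays it.
On the remaining 2×2 (Enter, Stay vs Ignore, Undercut):
Let Firm A play Enter with probability p. Expected payoff against Ignore: 9p + 4(1−p) = 5p + 4; against Undercut: 6p + 10(1−p) = −4p + 10.
Setting these equal: 5p + 4 = −4p + 10 ⇒ 9p = 6 ⇒ p = 2/3, and the value is (5)·(2/3) + 4 = 22/3.
For Firm B: with q = P(Ignore), equating Enter's and Stay's payoffs gives 3q + 6 = −6q + 10 ⇒ q = 4/9.

22/3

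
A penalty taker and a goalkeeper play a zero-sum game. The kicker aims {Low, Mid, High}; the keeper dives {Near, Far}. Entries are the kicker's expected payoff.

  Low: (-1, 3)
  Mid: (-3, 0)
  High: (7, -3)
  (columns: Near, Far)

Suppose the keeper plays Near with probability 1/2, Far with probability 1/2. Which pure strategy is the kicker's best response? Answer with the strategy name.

Expected payoff of Low: (1/2)·(-1) + (1/2)·3 = 1.
Expected payoff of Mid: (1/2)·(-3) + (1/2)·0 = -3/2.
Expected payoff of High: (1/2)·7 + (1/2)·(-3) = 2.
The largest is 2, so the kicker's best response is High.

High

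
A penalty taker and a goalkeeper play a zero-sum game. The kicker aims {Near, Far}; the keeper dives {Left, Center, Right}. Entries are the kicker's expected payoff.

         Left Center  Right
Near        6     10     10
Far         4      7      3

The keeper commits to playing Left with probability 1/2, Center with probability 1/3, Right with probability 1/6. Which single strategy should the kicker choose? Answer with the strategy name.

Near

Expected payoff of Near: (1/2)·6 + (1/3)·10 + (1/6)·10 = 8.
Expected payoff of Far: (1/2)·4 + (1/3)·7 + (1/6)·3 = 29/6.
The largest is 8, so the kicker's best response is Near.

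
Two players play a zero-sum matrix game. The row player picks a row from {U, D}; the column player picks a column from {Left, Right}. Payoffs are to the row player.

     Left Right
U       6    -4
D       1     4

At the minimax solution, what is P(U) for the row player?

3/13

Row minima: U → -4, D → 1; maximin = 1.
Column maxima: Left → 6, Right → 4; minimax = 4.
1 ≠ 4, so there is no saddle point; optimal play is mixed.
Let the row player play U with probability p. Expected payoff against Left: 6p + 1(1−p) = 5p + 1; against Right: (-4)p + 4(1−p) = −8p + 4.
Setting these equal: 5p + 1 = −8p + 4 ⇒ 13p = 3 ⇒ p = 3/13, and the value is (5)·(3/13) + 1 = 28/13.
For the column player: with q = P(Left), equating U's and D's payoffs gives 10q − 4 = −3q + 4 ⇒ q = 8/13.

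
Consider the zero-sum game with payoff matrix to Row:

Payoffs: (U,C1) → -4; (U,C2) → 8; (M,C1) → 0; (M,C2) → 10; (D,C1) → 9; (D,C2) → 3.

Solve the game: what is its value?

Row minima: U → -4, M → 0, D → 3; maximin = 3.
Column maxima: C1 → 9, C2 → 10; minimax = 9.
3 ≠ 9, so there is no saddle point; optimal play is mixed.
U is strictly dominated by M, so Row never plays it.
On the remaining 2×2 (M, D vs C1, C2):
Let Row play M with probability p. Expected payoff against C1: 0p + 9(1−p) = −9p + 9; against C2: 10p + 3(1−p) = 7p + 3.
Setting these equal: −9p + 9 = 7p + 3 ⇒ −16p = -6 ⇒ p = 3/8, and the value is (-9)·(3/8) + 9 = 45/8.
For Column: with q = P(C1), equating M's and D's payoffs gives −10q + 10 = 6q + 3 ⇒ q = 7/16.

45/8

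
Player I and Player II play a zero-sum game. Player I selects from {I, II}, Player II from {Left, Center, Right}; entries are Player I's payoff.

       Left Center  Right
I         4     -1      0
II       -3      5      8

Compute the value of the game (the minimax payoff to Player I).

17/13

Row minima: I → -1, II → -3; maximin = -1.
Column maxima: Left → 4, Center → 5, Right → 8; minimax = 4.
-1 ≠ 4, so there is no saddle point; optimal play is mixed.
Right is strictly dominated by Center (it gives Player I strictly more in every row), so Player II never plays it.
On the remaining 2×2 (I, II vs Left, Center):
Let Player I play I with probability p. Expected payoff against Left: 4p + (-3)(1−p) = 7p − 3; against Center: (-1)p + 5(1−p) = −6p + 5.
Setting these equal: 7p − 3 = −6p + 5 ⇒ 13p = 8 ⇒ p = 8/13, and the value is (7)·(8/13) − 3 = 17/13.
For Player II: with q = P(Left), equating I's and II's payoffs gives 5q − 1 = −8q + 5 ⇒ q = 6/13.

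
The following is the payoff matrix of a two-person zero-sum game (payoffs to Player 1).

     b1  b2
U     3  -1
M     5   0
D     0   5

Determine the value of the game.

5/2

Row minima: U → -1, M → 0, D → 0; maximin = 0.
Column maxima: b1 → 5, b2 → 5; minimax = 5.
0 ≠ 5, so there is no saddle point; optimal play is mixed.
U is strictly dominated by M, so Player 1 never plays it.
On the remaining 2×2 (M, D vs b1, b2):
Let Player 1 play M with probability p. Expected payoff against b1: 5p + 0(1−p) = 5p; against b2: 0p + 5(1−p) = −5p + 5.
Setting these equal: 5p = −5p + 5 ⇒ 10p = 5 ⇒ p = 1/2, and the value is (5)·(1/2) = 5/2.
For Player 2: with q = P(b1), equating M's and D's payoffs gives 5q = −5q + 5 ⇒ q = 1/2.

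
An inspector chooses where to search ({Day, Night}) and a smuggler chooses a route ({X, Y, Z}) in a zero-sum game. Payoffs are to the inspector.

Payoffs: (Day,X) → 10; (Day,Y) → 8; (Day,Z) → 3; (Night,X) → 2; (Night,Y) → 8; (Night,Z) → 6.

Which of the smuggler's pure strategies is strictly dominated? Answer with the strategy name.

Z holds the inspector's payoff strictly below Y in every row: 3 < 8, 6 < 8.
So Y is strictly dominated for the smuggler.

Y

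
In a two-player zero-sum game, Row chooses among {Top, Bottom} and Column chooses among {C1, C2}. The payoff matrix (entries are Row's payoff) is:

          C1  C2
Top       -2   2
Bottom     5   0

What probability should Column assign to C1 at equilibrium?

Row minima: Top → -2, Bottom → 0; maximin = 0.
Column maxima: C1 → 5, C2 → 2; minimax = 2.
0 ≠ 2, so there is no saddle point; optimal play is mixed.
Let Row play Top with probability p. Expected payoff against C1: (-2)p + 5(1−p) = −7p + 5; against C2: 2p + 0(1−p) = 2p.
Setting these equal: −7p + 5 = 2p ⇒ −9p = -5 ⇒ p = 5/9, and the value is (-7)·(5/9) + 5 = 10/9.
For Column: with q = P(C1), equating Top's and Bottom's payoffs gives −4q + 2 = 5q ⇒ q = 2/9.

2/9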